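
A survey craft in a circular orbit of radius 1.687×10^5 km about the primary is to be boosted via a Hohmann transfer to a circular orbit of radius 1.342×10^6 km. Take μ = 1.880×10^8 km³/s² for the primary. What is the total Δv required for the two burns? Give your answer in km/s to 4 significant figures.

Δv = 17.36 km/s

Semi-major axis of the transfer orbit: a_t = (1.687×10^5 + 1.342×10^6)/2 = 7.5535×10^5 km.
At r₁ the circular-orbit speed is v₁ = √(μ/r₁) = 33.3827 km/s.
On the transfer ellipse at r₁, vis-viva gives v_p = √[μ(2/r₁ − 1/a_t)] = 44.4963 km/s.
First burn Δv₁ = |v_p − v₁| = 11.114 km/s.
At r₂, v₂ = √(μ/r₂) = 11.8359 km/s.
Transfer-orbit speed at r₂: v_a = √[μ(2/r₂ − 1/a_t)] = 5.59353 km/s.
Second burn Δv₂ = |v₂ − v_a| = 6.2424 km/s.
Total Δv = Δv₁ + Δv₂ = 17.36 km/s.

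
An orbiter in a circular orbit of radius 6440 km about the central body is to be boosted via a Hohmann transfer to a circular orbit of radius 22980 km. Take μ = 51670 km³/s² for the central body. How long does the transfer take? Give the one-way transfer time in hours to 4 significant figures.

t = 6.849 hours

The Hohmann ellipse has a_t = (r₁ + r₂)/2 = 14710 km.
Transfer time t = π√(a_t³/μ) = π√((14710)³ / 51670) = 24658 s.
Converting: 24658 s ÷ 3600 s/hour = 6.849 hours.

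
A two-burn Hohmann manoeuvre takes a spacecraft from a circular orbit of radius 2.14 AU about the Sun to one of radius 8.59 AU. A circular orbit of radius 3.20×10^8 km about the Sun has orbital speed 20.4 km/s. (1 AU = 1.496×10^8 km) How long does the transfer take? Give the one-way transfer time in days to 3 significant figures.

t = 2270 days

From the circular-orbit relation v² = μ/r at r = 3.20×10^8 km: μ = v²r = (20.4)² × 3.20×10^8 = 1.33171×10^11 km³/s².
In km: r₁ = 2.14 × 1.496×10^8 = 3.20144×10^8 km; r₂ = 8.59 × 1.496×10^8 = 1.285064×10^9 km.
The Hohmann ellipse has a_t = (r₁ + r₂)/2 = 8.02604×10^8 km.
Half the transfer-orbit period gives t = π√(a_t³/μ) = 1.957×10^8 s.
Converting: 1.957×10^8 s ÷ 86400 s/day = 2270 days.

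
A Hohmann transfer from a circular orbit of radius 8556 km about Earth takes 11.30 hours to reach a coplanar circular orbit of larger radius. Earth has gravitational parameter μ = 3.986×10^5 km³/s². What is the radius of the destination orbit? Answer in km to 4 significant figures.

Transfer time t = 11.30 hours = 40680 s, and t = π√(a_t³/μ).
So a_t = (μ t²/π²)^(1/3) = (3.986×10^5 × (40680)² / π²)^(1/3) = 40582 km.
Since a_t = (r₁ + r₂)/2, r₂ = 2a_t − r₁ = 2×40582 − 8556 = 72608 km.

r₂ = 72610 km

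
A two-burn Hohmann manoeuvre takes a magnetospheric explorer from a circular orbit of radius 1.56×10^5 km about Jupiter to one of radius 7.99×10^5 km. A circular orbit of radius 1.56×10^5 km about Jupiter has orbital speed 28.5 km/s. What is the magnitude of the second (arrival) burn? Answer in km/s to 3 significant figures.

From the circular-orbit relation v² = μ/r at r = 1.56×10^5 km: μ = v²r = (28.5)² × 1.56×10^5 = 1.26711×10^8 km³/s².
The Hohmann ellipse has a_t = (r₁ + r₂)/2 = 4.775×10^5 km.
On the circular orbit at r = 7.990×10^5 km, v_c = √(μ/r) = 12.593 km/s.
Vis-viva on the transfer ellipse at r = 7.990×10^5 km gives v_t = √[μ(2/r − 1/a_t)] = 7.1980 km/s.
Δv₂ = |v_t − v_c| = |7.1980 − 12.593| = 5.395 km/s.

Δv₂ = 5.40 km/s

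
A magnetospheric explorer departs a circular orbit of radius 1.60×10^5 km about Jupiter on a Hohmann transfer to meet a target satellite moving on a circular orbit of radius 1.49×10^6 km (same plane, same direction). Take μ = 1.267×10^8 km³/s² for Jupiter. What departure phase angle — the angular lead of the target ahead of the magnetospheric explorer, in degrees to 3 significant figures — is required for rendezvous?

φ = 106°

Transfer-ellipse semi-major axis a_t = (r₁ + r₂)/2 = (1.600×10^5 + 1.490×10^6)/2 = 8.250×10^5 km.
The half-period of the transfer ellipse is t = π√(a_t³/μ) = 2.0914×10^5 s.
Target angular speed ω₂ = √(μ/r₂³) = 6.1888×10^-6 rad/s.
Angle swept by the target during transfer: ω₂·t = 1.2943 rad = 74.16°.
The magnetospheric explorer traverses 180° on the transfer ellipse, so the target must lead by 180° − 74.16° = 106°.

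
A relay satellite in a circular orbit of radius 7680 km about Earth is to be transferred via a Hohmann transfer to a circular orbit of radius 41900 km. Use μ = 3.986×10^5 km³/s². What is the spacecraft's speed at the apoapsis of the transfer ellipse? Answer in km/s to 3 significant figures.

v = 1.72 km/s

Transfer-ellipse semi-major axis a_t = (r₁ + r₂)/2 = (7680 + 41900)/2 = 24790 km.
At apoapsis, r = 41900 km.
Vis-viva: v = √[μ(2/r − 1/a_t)] = √[3.986×10^5 × (2/41900 − 1/24790)] = 1.717 km/s.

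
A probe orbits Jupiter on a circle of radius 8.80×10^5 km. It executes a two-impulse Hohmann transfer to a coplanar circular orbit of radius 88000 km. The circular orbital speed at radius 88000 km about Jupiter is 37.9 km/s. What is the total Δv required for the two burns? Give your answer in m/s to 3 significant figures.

Δv = 20100 m/s

From the circular-orbit relation v² = μ/r at r = 88000 km: μ = v²r = (37.9)² × 88000 = 1.26404×10^8 km³/s².
Semi-major axis of the transfer orbit: a_t = (8.800×10^5 + 88000)/2 = 4.840×10^5 km.
At r₁ the circular-orbit speed is v₁ = √(μ/r₁) = 11.985 km/s.
On the transfer ellipse at r₁, vis-viva gives v_a = √[μ(2/r₁ − 1/a_t)] = 5.1104 km/s.
First burn Δv₁ = |v_a − v₁| = 6.8746 km/s.
At r₂, v₂ = √(μ/r₂) = 37.900 km/s.
Transfer-orbit speed at r₂: v_p = √[μ(2/r₂ − 1/a_t)] = 51.104 km/s.
Second burn Δv₂ = |v₂ − v_p| = 13.204 km/s.
Total Δv = Δv₁ + Δv₂ = 20.08 km/s.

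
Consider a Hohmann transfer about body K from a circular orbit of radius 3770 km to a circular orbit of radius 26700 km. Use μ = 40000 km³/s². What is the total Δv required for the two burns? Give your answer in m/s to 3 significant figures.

The Hohmann ellipse has a_t = (r₁ + r₂)/2 = 15235 km.
Circular speed at r₁: v₁ = √(μ/r₁) = √(40000/3770) = 3.257 km/s.
Transfer-orbit speed at r₁ (v² = μ(2/r − 1/a)): v_p = √[μ(2/r₁ − 1/a_t)] = 4.312 km/s.
First burn Δv₁ = |v_p − v₁| = 1.055 km/s.
At r₂, v₂ = √(μ/r₂) = 1.224 km/s.
Transfer-orbit speed at r₂: v_a = √[μ(2/r₂ − 1/a_t)] = 0.6089 km/s.
Second burn Δv₂ = |v₂ − v_a| = 0.6151 km/s.
Δv = Δv₁ + Δv₂ = 1.055 + 0.6151 = 1.670 km/s.

Δv = 1670 m/s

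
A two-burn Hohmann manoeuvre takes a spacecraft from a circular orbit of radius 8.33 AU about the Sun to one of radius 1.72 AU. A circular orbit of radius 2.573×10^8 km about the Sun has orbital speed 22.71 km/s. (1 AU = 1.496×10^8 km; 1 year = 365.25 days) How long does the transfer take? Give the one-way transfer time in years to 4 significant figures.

t = 5.633 years

From the circular-orbit relation v² = μ/r at r = 2.573×10^8 km: μ = v²r = (22.71)² × 2.573×10^8 = 1.32701×10^11 km³/s².
In km: r₁ = 8.33 × 1.496×10^8 = 1.246168×10^9 km; r₂ = 1.72 × 1.496×10^8 = 2.57312×10^8 km.
Semi-major axis of the transfer orbit: a_t = (1.246168×10^9 + 2.57312×10^8)/2 = 7.5174×10^8 km.
Transfer time t = π√(a_t³/μ) = π√((7.5174×10^8)³ / 1.32701×10^11) = 1.7775×10^8 s.
Converting: 1.7775×10^8 s ÷ 3.15576×10^7 s/year (365.25 × 86400) = 5.633 years.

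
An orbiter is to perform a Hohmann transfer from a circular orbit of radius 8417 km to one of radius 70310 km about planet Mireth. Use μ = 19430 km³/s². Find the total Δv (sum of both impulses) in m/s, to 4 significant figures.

Δv = 793.8 m/s

Semi-major axis of the transfer orbit: a_t = (8417 + 70310)/2 = 39363.5 km.
Circular speed at r₁: v₁ = √(μ/r₁) = √(19430/8417) = 1.51935 km/s.
Transfer-orbit speed at r₁ (v² = μ(2/r − 1/a)): v_p = √[μ(2/r₁ − 1/a_t)] = 2.03058 km/s.
First burn Δv₁ = |v_p − v₁| = 0.5112 km/s.
Circular speed at r₂: v₂ = √(μ/r₂) = 0.5257 km/s.
Transfer-orbit speed at r₂: v_a = √[μ(2/r₂ − 1/a_t)] = 0.2431 km/s.
Second burn Δv₂ = |v₂ − v_a| = 0.2826 km/s.
Δv = Δv₁ + Δv₂ = 0.5112 + 0.2826 = 0.7938 km/s.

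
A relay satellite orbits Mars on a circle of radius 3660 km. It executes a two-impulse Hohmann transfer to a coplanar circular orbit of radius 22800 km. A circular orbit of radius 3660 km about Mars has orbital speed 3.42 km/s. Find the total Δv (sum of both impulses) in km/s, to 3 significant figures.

From the circular-orbit relation v² = μ/r at r = 3660 km: μ = v²r = (3.42)² × 3660 = 42808.8 km³/s².
Transfer-ellipse semi-major axis a_t = (r₁ + r₂)/2 = (3660 + 22800)/2 = 13230 km.
At r₁ the circular-orbit speed is v₁ = √(μ/r₁) = 3.4200 km/s.
Transfer-orbit speed at r₁ (vis-viva equation): v_p = √[μ(2/r₁ − 1/a_t)] = 4.4897 km/s.
First burn Δv₁ = |v_p − v₁| = 1.0697 km/s.
Circular speed at r₂: v₂ = √(μ/r₂) = 1.37025 km/s.
Transfer-orbit speed at r₂: v_a = √[μ(2/r₂ − 1/a_t)] = 0.720709 km/s.
Second burn Δv₂ = |v₂ − v_a| = 0.64954 km/s.
Total Δv = Δv₁ + Δv₂ = 1.719 km/s.

Δv = 1.72 km/s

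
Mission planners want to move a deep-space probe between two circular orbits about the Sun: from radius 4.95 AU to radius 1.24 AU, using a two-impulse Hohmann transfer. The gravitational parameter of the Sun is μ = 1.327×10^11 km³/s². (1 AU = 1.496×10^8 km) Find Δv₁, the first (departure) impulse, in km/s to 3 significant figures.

Δv₁ = 4.91 km/s

In km: r₁ = 4.95 × 1.496×10^8 = 7.4052×10^8 km; r₂ = 1.24 × 1.496×10^8 = 1.85504×10^8 km.
The Hohmann ellipse has a_t = (r₁ + r₂)/2 = 4.63012×10^8 km.
Circular speed at r = 7.4052×10^8 km: v_c = √(μ/r) = 13.3865 km/s.
Transfer-orbit speed at the same r (vis-viva, a = a_t): v_t = √[μ(2/r − 1/a_t)] = 8.47320 km/s.
Δv₁ = |v_t − v_c| = |8.47320 − 13.3865| = 4.913 km/s.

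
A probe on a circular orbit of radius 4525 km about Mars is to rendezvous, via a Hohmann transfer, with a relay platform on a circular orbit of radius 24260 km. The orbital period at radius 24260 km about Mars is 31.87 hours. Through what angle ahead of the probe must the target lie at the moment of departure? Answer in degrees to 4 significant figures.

From Kepler's third law T² = 4π²r³/μ at r = 24260 km, T = 31.87 hours = 31.87 × 3600 s = 1.14732×10^5 s: μ = 4π²r³/T² = 42821.6 km³/s².
The Hohmann ellipse has a_t = (r₁ + r₂)/2 = 14392.5 km.
Transfer time t = π√(a_t³/μ) = 26213 s.
Target angular speed ω₂ = √(μ/r₂³) = 5.4764×10^-5 rad/s.
Angle swept by the target during transfer: ω₂·t = 1.4355 rad = 82.25°.
The probe traverses 180° on the transfer ellipse, so the target must lead by 180° − 82.25° = 97.75°.

φ = 97.75°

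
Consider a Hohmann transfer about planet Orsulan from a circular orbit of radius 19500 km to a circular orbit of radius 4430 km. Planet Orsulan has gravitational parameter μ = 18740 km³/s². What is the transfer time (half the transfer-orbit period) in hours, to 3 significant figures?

Semi-major axis of the transfer orbit: a_t = (19500 + 4430)/2 = 11965 km.
Half the transfer-orbit period gives t = π√(a_t³/μ) = 30040 s.
Converting: 30040 s ÷ 3600 s/hour = 8.34 hours.

t = 8.34 hours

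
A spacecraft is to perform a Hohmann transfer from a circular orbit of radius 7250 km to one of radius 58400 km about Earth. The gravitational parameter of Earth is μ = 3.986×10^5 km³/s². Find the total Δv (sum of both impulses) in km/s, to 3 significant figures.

Δv = 3.86 km/s

Transfer-ellipse semi-major axis a_t = (r₁ + r₂)/2 = (7250 + 58400)/2 = 32825 km.
At r₁ the circular-orbit speed is v₁ = √(μ/r₁) = 7.415 km/s.
On the transfer ellipse at r₁, vis-viva equation gives v_p = √[μ(2/r₁ − 1/a_t)] = 9.890 km/s.
First burn Δv₁ = |v_p − v₁| = 2.475 km/s.
Circular speed at r₂: v₂ = √(μ/r₂) = 2.613 km/s.
Transfer-orbit speed at r₂: v_a = √[μ(2/r₂ − 1/a_t)] = 1.228 km/s.
Second burn Δv₂ = |v₂ − v_a| = 1.385 km/s.
Δv = Δv₁ + Δv₂ = 2.475 + 1.385 = 3.860 km/s.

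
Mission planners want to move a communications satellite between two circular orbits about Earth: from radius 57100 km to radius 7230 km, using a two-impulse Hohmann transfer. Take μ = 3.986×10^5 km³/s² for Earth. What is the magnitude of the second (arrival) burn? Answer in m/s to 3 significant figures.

The Hohmann ellipse has a_t = (r₁ + r₂)/2 = 32165 km.
Circular speed at r = 7230 km: v_c = √(μ/r) = 7.425 km/s.
Transfer-orbit speed at the same r (vis-viva, a = a_t): v_t = √[μ(2/r − 1/a_t)] = 9.893 km/s.
Δv₂ = |v_t − v_c| = |9.893 − 7.425| = 2.468 km/s.

Δv₂ = 2470 m/s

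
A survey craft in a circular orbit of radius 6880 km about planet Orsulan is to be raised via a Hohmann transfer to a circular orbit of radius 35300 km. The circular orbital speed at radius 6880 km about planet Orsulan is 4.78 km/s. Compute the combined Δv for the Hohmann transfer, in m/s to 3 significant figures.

Δv = 2310 m/s

From the circular-orbit relation v² = μ/r at r = 6880 km: μ = v²r = (4.78)² × 6880 = 1.57197×10^5 km³/s².
Transfer-ellipse semi-major axis a_t = (r₁ + r₂)/2 = (6880 + 35300)/2 = 21090 km.
At r₁ the circular-orbit speed is v₁ = √(μ/r₁) = 4.780 km/s.
Transfer-orbit speed at r₁ (v² = μ(2/r − 1/a)): v_p = √[μ(2/r₁ − 1/a_t)] = 6.184 km/s.
First burn Δv₁ = |v_p − v₁| = 1.404 km/s.
At r₂, v₂ = √(μ/r₂) = 2.110 km/s.
Transfer-orbit speed at r₂: v_a = √[μ(2/r₂ − 1/a_t)] = 1.205 km/s.
Second burn Δv₂ = |v₂ − v_a| = 0.9050 km/s.
Total Δv = Δv₁ + Δv₂ = 2.309 km/s.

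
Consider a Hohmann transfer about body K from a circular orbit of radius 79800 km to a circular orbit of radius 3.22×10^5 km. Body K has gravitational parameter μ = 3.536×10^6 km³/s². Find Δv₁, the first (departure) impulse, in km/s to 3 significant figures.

Semi-major axis of the transfer orbit: a_t = (79800 + 3.220×10^5)/2 = 2.009×10^5 km.
On the circular orbit at r = 79800 km, v_c = √(μ/r) = 6.6566 km/s.
Transfer-orbit speed at the same r (vis-viva, a = a_t): v_t = √[μ(2/r − 1/a_t)] = 8.4274 km/s.
Δv₁ = |v_t − v_c| = |8.4274 − 6.6566| = 1.771 km/s.

Δv₁ = 1.77 km/s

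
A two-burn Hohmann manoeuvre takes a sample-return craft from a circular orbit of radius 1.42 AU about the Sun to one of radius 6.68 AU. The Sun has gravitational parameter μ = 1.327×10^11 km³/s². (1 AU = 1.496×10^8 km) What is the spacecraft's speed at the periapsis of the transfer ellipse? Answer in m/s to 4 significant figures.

In km: r₁ = 1.42 × 1.496×10^8 = 2.12432×10^8 km; r₂ = 6.68 × 1.496×10^8 = 9.99328×10^8 km.
The Hohmann ellipse has a_t = (r₁ + r₂)/2 = 6.0588×10^8 km.
At periapsis, r = 2.12432×10^8 km.
Applying v² = μ(2/r − 1/a_t): v = 32.10 km/s.

v = 32100 m/s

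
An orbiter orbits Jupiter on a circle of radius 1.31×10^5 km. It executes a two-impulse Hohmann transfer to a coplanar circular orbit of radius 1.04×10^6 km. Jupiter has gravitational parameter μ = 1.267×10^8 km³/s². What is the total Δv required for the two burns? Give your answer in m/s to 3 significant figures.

Transfer-ellipse semi-major axis a_t = (r₁ + r₂)/2 = (1.310×10^5 + 1.040×10^6)/2 = 5.855×10^5 km.
Circular speed at r₁: v₁ = √(μ/r₁) = √(1.267×10^8/1.310×10^5) = 31.10 km/s.
On the transfer ellipse at r₁, v² = μ(2/r − 1/a) gives v_p = √[μ(2/r₁ − 1/a_t)] = 41.45 km/s.
First burn Δv₁ = |v_p − v₁| = 10.35 km/s.
At r₂, v₂ = √(μ/r₂) = 11.038 km/s.
Transfer-orbit speed at r₂: v_a = √[μ(2/r₂ − 1/a_t)] = 5.2209 km/s.
Second burn Δv₂ = |v₂ − v_a| = 5.817 km/s.
Δv = Δv₁ + Δv₂ = 10.35 + 5.817 = 16.17 km/s.

Δv = 16200 m/s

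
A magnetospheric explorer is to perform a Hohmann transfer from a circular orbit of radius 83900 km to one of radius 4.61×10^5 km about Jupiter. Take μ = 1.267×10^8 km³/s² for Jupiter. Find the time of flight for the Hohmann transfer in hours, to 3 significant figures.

The Hohmann ellipse has a_t = (r₁ + r₂)/2 = 2.7245×10^5 km.
Transfer time t = π√(a_t³/μ) = π√((2.7245×10^5)³ / 1.267×10^8) = 39690 s.
Converting: 39690 s ÷ 3600 s/hour = 11.0 hours.

t = 11.0 hours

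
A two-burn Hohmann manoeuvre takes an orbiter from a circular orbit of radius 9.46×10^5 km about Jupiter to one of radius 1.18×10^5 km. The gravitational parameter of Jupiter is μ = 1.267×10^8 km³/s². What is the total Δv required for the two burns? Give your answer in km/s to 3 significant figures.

Transfer-ellipse semi-major axis a_t = (r₁ + r₂)/2 = (9.460×10^5 + 1.180×10^5)/2 = 5.320×10^5 km.
Circular speed at r₁: v₁ = √(μ/r₁) = √(1.267×10^8/9.460×10^5) = 11.573 km/s.
On the transfer ellipse at r₁, vis-viva gives v_a = √[μ(2/r₁ − 1/a_t)] = 5.4504 km/s.
First burn Δv₁ = |v_a − v₁| = 6.123 km/s.
Circular speed at r₂: v₂ = √(μ/r₂) = 32.77 km/s.
Transfer-orbit speed at r₂: v_p = √[μ(2/r₂ − 1/a_t)] = 43.70 km/s.
Second burn Δv₂ = |v₂ − v_p| = 10.93 km/s.
Δv = Δv₁ + Δv₂ = 6.123 + 10.93 = 17.05 km/s.

Δv = 17.1 km/s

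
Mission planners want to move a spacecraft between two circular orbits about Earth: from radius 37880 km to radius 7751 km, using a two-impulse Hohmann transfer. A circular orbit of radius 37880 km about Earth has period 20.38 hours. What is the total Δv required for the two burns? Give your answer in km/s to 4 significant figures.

Δv = 3.422 km/s

From Kepler's third law T² = 4π²r³/μ at r = 37880 km, T = 20.38 hours = 20.38 × 3600 s = 73368 s: μ = 4π²r³/T² = 3.98636×10^5 km³/s².
Transfer-ellipse semi-major axis a_t = (r₁ + r₂)/2 = (37880 + 7751)/2 = 22815.5 km.
At r₁ the circular-orbit speed is v₁ = √(μ/r₁) = 3.244 km/s.
Transfer-orbit speed at r₁ (v² = μ(2/r − 1/a)): v_a = √[μ(2/r₁ − 1/a_t)] = 1.891 km/s.
First burn Δv₁ = |v_a − v₁| = 1.353 km/s.
At r₂, v₂ = √(μ/r₂) = 7.1715 km/s.
Transfer-orbit speed at r₂: v_p = √[μ(2/r₂ − 1/a_t)] = 9.2406 km/s.
Second burn Δv₂ = |v₂ − v_p| = 2.069 km/s.
Δv = Δv₁ + Δv₂ = 1.353 + 2.069 = 3.422 km/s.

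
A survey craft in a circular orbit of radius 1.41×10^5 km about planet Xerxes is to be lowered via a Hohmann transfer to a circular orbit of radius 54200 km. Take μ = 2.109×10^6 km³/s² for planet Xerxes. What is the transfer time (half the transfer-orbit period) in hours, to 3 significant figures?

t = 18.3 hours

Semi-major axis of the transfer orbit: a_t = (1.410×10^5 + 54200)/2 = 97600 km.
Half the transfer-orbit period gives t = π√(a_t³/μ) = 65960 s.
Converting: 65960 s ÷ 3600 s/hour = 18.3 hours.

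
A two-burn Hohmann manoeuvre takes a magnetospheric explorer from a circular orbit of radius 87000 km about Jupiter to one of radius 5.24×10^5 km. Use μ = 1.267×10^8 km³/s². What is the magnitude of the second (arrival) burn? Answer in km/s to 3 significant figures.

Semi-major axis of the transfer orbit: a_t = (87000 + 5.240×10^5)/2 = 3.055×10^5 km.
On the circular orbit at r = 5.240×10^5 km, v_c = √(μ/r) = 15.55 km/s.
Vis-viva on the transfer ellipse at r = 5.240×10^5 km gives v_t = √[μ(2/r − 1/a_t)] = 8.298 km/s.
Δv₂ = |v_t − v_c| = |8.298 − 15.55| = 7.252 km/s.

Δv₂ = 7.25 km/s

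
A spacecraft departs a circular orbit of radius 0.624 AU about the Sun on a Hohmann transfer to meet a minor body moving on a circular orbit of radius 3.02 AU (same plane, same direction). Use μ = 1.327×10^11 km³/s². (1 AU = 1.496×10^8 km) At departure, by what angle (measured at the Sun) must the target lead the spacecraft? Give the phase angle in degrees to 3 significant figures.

In km: r₁ = 0.624 × 1.496×10^8 = 9.33504×10^7 km; r₂ = 3.02 × 1.496×10^8 = 4.51792×10^8 km.
Transfer-ellipse semi-major axis a_t = (r₁ + r₂)/2 = (9.33504×10^7 + 4.51792×10^8)/2 = 2.725712×10^8 km.
The half-period of the transfer ellipse is t = π√(a_t³/μ) = 3.88092×10^7 s.
The target's mean motion on its circular orbit is ω₂ = √(μ/r₂³) = 3.79339×10^-8 rad/s.
Angle swept by the target during transfer: ω₂·t = 1.472184 rad = 84.3499°.
Arrival is 180° from departure on the ellipse, so φ = 180° − 84.3499° = 95.7°.

φ = 95.7°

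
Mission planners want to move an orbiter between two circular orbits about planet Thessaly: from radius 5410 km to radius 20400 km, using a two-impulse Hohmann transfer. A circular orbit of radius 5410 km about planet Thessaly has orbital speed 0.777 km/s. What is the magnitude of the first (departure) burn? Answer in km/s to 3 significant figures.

From the circular-orbit relation v² = μ/r at r = 5410 km: μ = v²r = (0.777)² × 5410 = 3266.17 km³/s².
Transfer-ellipse semi-major axis a_t = (r₁ + r₂)/2 = (5410 + 20400)/2 = 12905 km.
Circular speed at r = 5410 km: v_c = √(μ/r) = 0.7770 km/s.
Vis-viva on the transfer ellipse at r = 5410 km gives v_t = √[μ(2/r − 1/a_t)] = 0.9769 km/s.
Δv₁ = |v_t − v_c| = |0.9769 − 0.7770| = 0.1999 km/s.

Δv₁ = 0.200 km/s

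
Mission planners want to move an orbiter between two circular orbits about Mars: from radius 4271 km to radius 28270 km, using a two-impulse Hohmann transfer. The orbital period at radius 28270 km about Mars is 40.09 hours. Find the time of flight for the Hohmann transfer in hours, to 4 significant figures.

From Kepler's third law T² = 4π²r³/μ at r = 28270 km, T = 40.09 hours = 40.09 × 3600 s = 1.44324×10^5 s: μ = 4π²r³/T² = 42821.3 km³/s².
Semi-major axis of the transfer orbit: a_t = (4271 + 28270)/2 = 16270.5 km.
Half the transfer-orbit period gives t = π√(a_t³/μ) = 31508 s.
Converting: 31508 s ÷ 3600 s/hour = 8.752 hours.

t = 8.752 hours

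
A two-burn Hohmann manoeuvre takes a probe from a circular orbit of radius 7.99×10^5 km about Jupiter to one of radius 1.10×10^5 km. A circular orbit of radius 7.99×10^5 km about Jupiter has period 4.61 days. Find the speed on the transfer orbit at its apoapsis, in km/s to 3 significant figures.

v = 6.20 km/s

From Kepler's third law T² = 4π²r³/μ at r = 7.99×10^5 km, T = 4.61 days = 4.61 × 86400 s = 3.98304×10^5 s: μ = 4π²r³/T² = 1.26932×10^8 km³/s².
Transfer-ellipse semi-major axis a_t = (r₁ + r₂)/2 = (7.990×10^5 + 1.100×10^5)/2 = 4.545×10^5 km.
At apoapsis, r = 7.990×10^5 km.
From the vis-viva equation, v = √[μ(2/r − 1/a_t)] = 6.201 km/s.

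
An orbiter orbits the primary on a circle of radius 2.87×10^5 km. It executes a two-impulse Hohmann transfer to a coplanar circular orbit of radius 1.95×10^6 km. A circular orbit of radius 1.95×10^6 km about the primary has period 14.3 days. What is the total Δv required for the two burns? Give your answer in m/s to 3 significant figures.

From Kepler's third law T² = 4π²r³/μ at r = 1.95×10^6 km, T = 14.3 days = 14.3 × 86400 s = 1.23552×10^6 s: μ = 4π²r³/T² = 1.91763×10^8 km³/s².
The Hohmann ellipse has a_t = (r₁ + r₂)/2 = 1.1185×10^6 km.
Circular speed at r₁: v₁ = √(μ/r₁) = √(1.91763×10^8/2.870×10^5) = 25.849 km/s.
On the transfer ellipse at r₁, vis-viva gives v_p = √[μ(2/r₁ − 1/a_t)] = 34.130 km/s.
First burn Δv₁ = |v_p − v₁| = 8.281 km/s.
Circular speed at r₂: v₂ = √(μ/r₂) = 9.9166 km/s.
Transfer-orbit speed at r₂: v_a = √[μ(2/r₂ − 1/a_t)] = 5.0233 km/s.
Second burn Δv₂ = |v₂ − v_a| = 4.893 km/s.
Total Δv = Δv₁ + Δv₂ = 13.17 km/s.

Δv = 13200 m/s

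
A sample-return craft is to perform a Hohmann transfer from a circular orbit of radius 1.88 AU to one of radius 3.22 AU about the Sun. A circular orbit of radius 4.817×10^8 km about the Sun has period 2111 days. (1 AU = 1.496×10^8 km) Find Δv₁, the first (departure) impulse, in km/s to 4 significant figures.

Δv₁ = 2.687 km/s

From Kepler's third law T² = 4π²r³/μ at r = 4.817×10^8 km, T = 2111 days = 2111 × 86400 s = 1.823904×10^8 s: μ = 4π²r³/T² = 1.32643×10^11 km³/s².
In km: r₁ = 1.88 × 1.496×10^8 = 2.81248×10^8 km; r₂ = 3.22 × 1.496×10^8 = 4.81712×10^8 km.
Semi-major axis of the transfer orbit: a_t = (2.81248×10^8 + 4.81712×10^8)/2 = 3.8148×10^8 km.
Circular speed at r = 2.81248×10^8 km: v_c = √(μ/r) = 21.717 km/s.
Transfer-orbit speed at the same r (vis-viva, a = a_t): v_t = √[μ(2/r − 1/a_t)] = 24.404 km/s.
Δv₁ = |v_t − v_c| = |24.404 − 21.717| = 2.687 km/s.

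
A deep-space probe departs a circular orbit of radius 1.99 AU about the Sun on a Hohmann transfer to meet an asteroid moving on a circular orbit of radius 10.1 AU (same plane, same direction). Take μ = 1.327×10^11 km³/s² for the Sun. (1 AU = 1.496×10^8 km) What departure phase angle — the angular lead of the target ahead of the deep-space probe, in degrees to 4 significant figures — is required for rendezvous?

φ = 96.65°

In km: r₁ = 1.99 × 1.496×10^8 = 2.97704×10^8 km; r₂ = 10.1 × 1.496×10^8 = 1.51096×10^9 km.
Transfer-ellipse semi-major axis a_t = (r₁ + r₂)/2 = (2.97704×10^8 + 1.51096×10^9)/2 = 9.04332×10^8 km.
Transfer time t = π√(a_t³/μ) = 2.34534×10^8 s.
The target's mean motion on its circular orbit is ω₂ = √(μ/r₂³) = 6.20235×10^-9 rad/s.
Angle swept by the target during transfer: ω₂·t = 1.4547 rad = 83.35°.
Arrival is 180° from departure on the ellipse, so φ = 180° − 83.35° = 96.65°.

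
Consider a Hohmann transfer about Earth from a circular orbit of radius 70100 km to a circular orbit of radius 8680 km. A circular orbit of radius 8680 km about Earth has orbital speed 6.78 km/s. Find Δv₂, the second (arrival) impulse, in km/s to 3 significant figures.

Δv₂ = 2.26 km/s

From the circular-orbit relation v² = μ/r at r = 8680 km: μ = v²r = (6.78)² × 8680 = 3.99006×10^5 km³/s².
Semi-major axis of the transfer orbit: a_t = (70100 + 8680)/2 = 39390 km.
Circular speed at r = 8680 km: v_c = √(μ/r) = 6.780 km/s.
Vis-viva on the transfer ellipse at r = 8680 km gives v_t = √[μ(2/r − 1/a_t)] = 9.045 km/s.
Δv₂ = |v_t − v_c| = |9.045 − 6.780| = 2.265 km/s.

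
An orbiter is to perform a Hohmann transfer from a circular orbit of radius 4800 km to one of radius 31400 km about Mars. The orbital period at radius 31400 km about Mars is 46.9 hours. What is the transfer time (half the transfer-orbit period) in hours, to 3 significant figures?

From Kepler's third law T² = 4π²r³/μ at r = 31400 km, T = 46.9 hours = 46.9 × 3600 s = 1.6884×10^5 s: μ = 4π²r³/T² = 42874.4 km³/s².
Transfer-ellipse semi-major axis a_t = (r₁ + r₂)/2 = (4800 + 31400)/2 = 18100 km.
By Kepler's third law the transfer-orbit period is T = 2π√(a_t³/μ), so t = T/2 = 36950 s.
Converting: 36950 s ÷ 3600 s/hour = 10.3 hours.

t = 10.3 hours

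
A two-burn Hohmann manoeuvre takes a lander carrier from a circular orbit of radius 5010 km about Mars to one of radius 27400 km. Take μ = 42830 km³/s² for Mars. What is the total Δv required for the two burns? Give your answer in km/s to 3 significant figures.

Δv = 1.43 km/s

The Hohmann ellipse has a_t = (r₁ + r₂)/2 = 16205 km.
At r₁ the circular-orbit speed is v₁ = √(μ/r₁) = 2.92385 km/s.
On the transfer ellipse at r₁, vis-viva equation gives v_p = √[μ(2/r₁ − 1/a_t)] = 3.80195 km/s.
First burn Δv₁ = |v_p − v₁| = 0.8781 km/s.
At r₂, v₂ = √(μ/r₂) = 1.2503 km/s.
Transfer-orbit speed at r₂: v_a = √[μ(2/r₂ − 1/a_t)] = 0.69517 km/s.
Second burn Δv₂ = |v₂ − v_a| = 0.5551 km/s.
Total Δv = Δv₁ + Δv₂ = 1.433 km/s.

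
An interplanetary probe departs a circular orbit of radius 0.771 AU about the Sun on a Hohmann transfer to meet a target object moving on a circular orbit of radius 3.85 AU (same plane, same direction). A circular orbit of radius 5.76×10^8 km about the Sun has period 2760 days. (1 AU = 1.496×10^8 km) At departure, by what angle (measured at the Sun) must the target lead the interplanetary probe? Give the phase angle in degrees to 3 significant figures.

From Kepler's third law T² = 4π²r³/μ at r = 5.76×10^8 km, T = 2760 days = 2760 × 86400 s = 2.38464×10^8 s: μ = 4π²r³/T² = 1.32673×10^11 km³/s².
In km: r₁ = 0.771 × 1.496×10^8 = 1.153416×10^8 km; r₂ = 3.85 × 1.496×10^8 = 5.7596×10^8 km.
Semi-major axis of the transfer orbit: a_t = (1.153416×10^8 + 5.7596×10^8)/2 = 3.456508×10^8 km.
The half-period of the transfer ellipse is t = π√(a_t³/μ) = 5.54262×10^7 s.
The target's mean motion on its circular orbit is ω₂ = √(μ/r₂³) = 2.63513×10^-8 rad/s.
Angle swept by the target during transfer: ω₂·t = 1.46055 rad = 83.68°.
The interplanetary probe traverses 180° on the transfer ellipse, so the target must lead by 180° − 83.68° = 96.3°.

φ = 96.3°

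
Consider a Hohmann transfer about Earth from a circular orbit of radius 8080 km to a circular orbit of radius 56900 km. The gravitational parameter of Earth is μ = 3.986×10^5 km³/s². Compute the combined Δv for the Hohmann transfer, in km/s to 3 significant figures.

Transfer-ellipse semi-major axis a_t = (r₁ + r₂)/2 = (8080 + 56900)/2 = 32490 km.
Circular speed at r₁: v₁ = √(μ/r₁) = √(3.986×10^5/8080) = 7.024 km/s.
Transfer-orbit speed at r₁ (v² = μ(2/r − 1/a)): v_p = √[μ(2/r₁ − 1/a_t)] = 9.295 km/s.
First burn Δv₁ = |v_p − v₁| = 2.271 km/s.
Circular speed at r₂: v₂ = √(μ/r₂) = 2.647 km/s.
Transfer-orbit speed at r₂: v_a = √[μ(2/r₂ − 1/a_t)] = 1.320 km/s.
Second burn Δv₂ = |v₂ − v_a| = 1.327 km/s.
Δv = Δv₁ + Δv₂ = 2.271 + 1.327 = 3.598 km/s.

Δv = 3.60 km/s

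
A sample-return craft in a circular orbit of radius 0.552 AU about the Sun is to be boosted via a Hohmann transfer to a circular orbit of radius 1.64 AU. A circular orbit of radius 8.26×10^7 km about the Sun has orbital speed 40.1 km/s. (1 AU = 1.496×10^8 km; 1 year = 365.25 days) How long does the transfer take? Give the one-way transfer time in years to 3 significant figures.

From the circular-orbit relation v² = μ/r at r = 8.26×10^7 km: μ = v²r = (40.1)² × 8.26×10^7 = 1.32822×10^11 km³/s².
In km: r₁ = 0.552 × 1.496×10^8 = 8.25792×10^7 km; r₂ = 1.64 × 1.496×10^8 = 2.45344×10^8 km.
The Hohmann ellipse has a_t = (r₁ + r₂)/2 = 1.639616×10^8 km.
Half the transfer-orbit period gives t = π√(a_t³/μ) = 1.8098×10^7 s.
Converting: 1.8098×10^7 s ÷ 3.15576×10^7 s/year (365.25 × 86400) = 0.573 years.

t = 0.573 years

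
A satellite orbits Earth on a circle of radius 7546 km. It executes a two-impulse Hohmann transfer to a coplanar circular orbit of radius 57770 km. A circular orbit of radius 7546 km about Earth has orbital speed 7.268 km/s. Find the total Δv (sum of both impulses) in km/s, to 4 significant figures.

Δv = 3.763 km/s

From the circular-orbit relation v² = μ/r at r = 7546 km: μ = v²r = (7.268)² × 7546 = 3.98609×10^5 km³/s².
Semi-major axis of the transfer orbit: a_t = (7546 + 57770)/2 = 32658 km.
At r₁ the circular-orbit speed is v₁ = √(μ/r₁) = 7.268 km/s.
Transfer-orbit speed at r₁ (vis-viva): v_p = √[μ(2/r₁ − 1/a_t)] = 9.667 km/s.
First burn Δv₁ = |v_p − v₁| = 2.399 km/s.
Circular speed at r₂: v₂ = √(μ/r₂) = 2.627 km/s.
Transfer-orbit speed at r₂: v_a = √[μ(2/r₂ − 1/a_t)] = 1.263 km/s.
Second burn Δv₂ = |v₂ − v_a| = 1.364 km/s.
Total Δv = Δv₁ + Δv₂ = 3.763 km/s.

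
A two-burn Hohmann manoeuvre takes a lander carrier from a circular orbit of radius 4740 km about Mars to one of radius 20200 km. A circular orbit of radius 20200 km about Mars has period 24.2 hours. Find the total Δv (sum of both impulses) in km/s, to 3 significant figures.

From Kepler's third law T² = 4π²r³/μ at r = 20200 km, T = 24.2 hours = 24.2 × 3600 s = 87120 s: μ = 4π²r³/T² = 42872.4 km³/s².
Transfer-ellipse semi-major axis a_t = (r₁ + r₂)/2 = (4740 + 20200)/2 = 12470 km.
At r₁ the circular-orbit speed is v₁ = √(μ/r₁) = 3.00746 km/s.
Transfer-orbit speed at r₁ (vis-viva): v_p = √[μ(2/r₁ − 1/a_t)] = 3.82774 km/s.
First burn Δv₁ = |v_p − v₁| = 0.8203 km/s.
Circular speed at r₂: v₂ = √(μ/r₂) = 1.45685 km/s.
Transfer-orbit speed at r₂: v_a = √[μ(2/r₂ − 1/a_t)] = 0.898192 km/s.
Second burn Δv₂ = |v₂ − v_a| = 0.5587 km/s.
Δv = Δv₁ + Δv₂ = 0.8203 + 0.5587 = 1.379 km/s.

Δv = 1.38 km/s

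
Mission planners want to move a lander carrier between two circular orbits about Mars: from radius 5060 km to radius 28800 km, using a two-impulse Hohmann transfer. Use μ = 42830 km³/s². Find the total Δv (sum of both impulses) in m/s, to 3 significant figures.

Δv = 1440 m/s

Transfer-ellipse semi-major axis a_t = (r₁ + r₂)/2 = (5060 + 28800)/2 = 16930 km.
Circular speed at r₁: v₁ = √(μ/r₁) = √(42830/5060) = 2.9094 km/s.
Transfer-orbit speed at r₁ (v² = μ(2/r − 1/a)): v_p = √[μ(2/r₁ − 1/a_t)] = 3.7946 km/s.
First burn Δv₁ = |v_p − v₁| = 0.8852 km/s.
Circular speed at r₂: v₂ = √(μ/r₂) = 1.2195 km/s.
Transfer-orbit speed at r₂: v_a = √[μ(2/r₂ − 1/a_t)] = 0.66669 km/s.
Second burn Δv₂ = |v₂ − v_a| = 0.5528 km/s.
Total Δv = Δv₁ + Δv₂ = 1.438 km/s.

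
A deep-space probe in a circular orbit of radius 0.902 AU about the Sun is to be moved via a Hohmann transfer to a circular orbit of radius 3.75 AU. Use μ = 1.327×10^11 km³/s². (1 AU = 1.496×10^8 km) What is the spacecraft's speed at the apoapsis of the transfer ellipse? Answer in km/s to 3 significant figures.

In km: r₁ = 0.902 × 1.496×10^8 = 1.349392×10^8 km; r₂ = 3.75 × 1.496×10^8 = 5.610×10^8 km.
The Hohmann ellipse has a_t = (r₁ + r₂)/2 = 3.479696×10^8 km.
The apoapsis of the transfer ellipse is at r = 5.610×10^8 km.
From the vis-viva equation, v = √[μ(2/r − 1/a_t)] = 9.578 km/s.

v = 9.58 km/s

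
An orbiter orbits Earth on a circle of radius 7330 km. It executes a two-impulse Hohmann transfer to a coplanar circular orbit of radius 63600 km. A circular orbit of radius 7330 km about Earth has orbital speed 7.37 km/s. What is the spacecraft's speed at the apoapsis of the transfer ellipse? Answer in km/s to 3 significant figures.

v = 1.14 km/s

From the circular-orbit relation v² = μ/r at r = 7330 km: μ = v²r = (7.37)² × 7330 = 3.98143×10^5 km³/s².
Transfer-ellipse semi-major axis a_t = (r₁ + r₂)/2 = (7330 + 63600)/2 = 35465 km.
The apoapsis of the transfer ellipse is at r = 63600 km.
Vis-viva: v = √[μ(2/r − 1/a_t)] = √[3.98143×10^5 × (2/63600 − 1/35465)] = 1.137 km/s.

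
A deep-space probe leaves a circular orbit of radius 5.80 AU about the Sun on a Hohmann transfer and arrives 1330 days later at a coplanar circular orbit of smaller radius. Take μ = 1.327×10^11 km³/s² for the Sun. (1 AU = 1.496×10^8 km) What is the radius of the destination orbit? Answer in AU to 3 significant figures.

r₂ = 1.71 AU

In km: r₁ = 5.80 × 1.496×10^8 = 8.6768×10^8 km.
Transfer time t = 1330 days = 1.14912×10^8 s, and t = π√(a_t³/μ).
So a_t = (μ t²/π²)^(1/3) = (1.327×10^11 × (1.14912×10^8)² / π²)^(1/3) = 5.6204×10^8 km.
Since a_t = (r₁ + r₂)/2, r₂ = 2a_t − r₁ = 2×5.6204×10^8 − 8.6768×10^8 = 2.564×10^8 km.
In AU: r₂ = 2.564×10^8 / 1.496×10^8 = 1.71 AU.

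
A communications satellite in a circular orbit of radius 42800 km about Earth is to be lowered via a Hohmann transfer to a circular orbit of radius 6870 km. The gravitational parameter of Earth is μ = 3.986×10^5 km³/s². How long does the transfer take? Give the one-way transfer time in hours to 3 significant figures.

The Hohmann ellipse has a_t = (r₁ + r₂)/2 = 24835 km.
By Kepler's third law the transfer-orbit period is T = 2π√(a_t³/μ), so t = T/2 = 19480 s.
Converting: 19480 s ÷ 3600 s/hour = 5.41 hours.

t = 5.41 hours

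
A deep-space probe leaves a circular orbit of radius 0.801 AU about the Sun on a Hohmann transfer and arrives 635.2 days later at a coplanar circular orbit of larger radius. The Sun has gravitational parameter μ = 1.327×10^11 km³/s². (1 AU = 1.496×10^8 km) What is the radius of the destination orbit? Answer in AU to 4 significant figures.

In km: r₁ = 0.801 × 1.496×10^8 = 1.198296×10^8 km.
Transfer time t = 635.2 days = 5.488128×10^7 s, and t = π√(a_t³/μ).
So a_t = (μ t²/π²)^(1/3) = (1.327×10^11 × (5.488128×10^7)² / π²)^(1/3) = 3.4340×10^8 km.
Since a_t = (r₁ + r₂)/2, r₂ = 2a_t − r₁ = 2×3.4340×10^8 − 1.198296×10^8 = 5.669704×10^8 km.
In AU: r₂ = 5.669704×10^8 / 1.496×10^8 = 3.790 AU.

r₂ = 3.790 AU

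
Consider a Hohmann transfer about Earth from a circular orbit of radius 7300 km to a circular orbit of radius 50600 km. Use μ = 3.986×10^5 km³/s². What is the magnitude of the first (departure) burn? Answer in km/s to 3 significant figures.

Semi-major axis of the transfer orbit: a_t = (7300 + 50600)/2 = 28950 km.
Circular speed at r = 7300 km: v_c = √(μ/r) = 7.389 km/s.
Vis-viva on the transfer ellipse at r = 7300 km gives v_t = √[μ(2/r − 1/a_t)] = 9.769 km/s.
Δv₁ = |v_t − v_c| = |9.769 − 7.389| = 2.380 km/s.

Δv₁ = 2.38 km/s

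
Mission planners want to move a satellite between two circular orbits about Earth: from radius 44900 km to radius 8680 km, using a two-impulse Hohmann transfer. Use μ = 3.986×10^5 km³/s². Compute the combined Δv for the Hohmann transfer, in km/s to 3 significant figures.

Δv = 3.28 km/s

The Hohmann ellipse has a_t = (r₁ + r₂)/2 = 26790 km.
At r₁ the circular-orbit speed is v₁ = √(μ/r₁) = 2.980 km/s.
On the transfer ellipse at r₁, vis-viva equation gives v_a = √[μ(2/r₁ − 1/a_t)] = 1.696 km/s.
First burn Δv₁ = |v_a − v₁| = 1.284 km/s.
At r₂, v₂ = √(μ/r₂) = 6.777 km/s.
Transfer-orbit speed at r₂: v_p = √[μ(2/r₂ − 1/a_t)] = 8.773 km/s.
Second burn Δv₂ = |v₂ − v_p| = 1.996 km/s.
Total Δv = Δv₁ + Δv₂ = 3.280 km/s.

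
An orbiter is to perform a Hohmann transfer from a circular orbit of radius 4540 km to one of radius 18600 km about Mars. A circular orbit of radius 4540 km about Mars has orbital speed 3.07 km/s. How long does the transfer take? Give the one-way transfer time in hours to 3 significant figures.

From the circular-orbit relation v² = μ/r at r = 4540 km: μ = v²r = (3.07)² × 4540 = 42789.0 km³/s².
Transfer-ellipse semi-major axis a_t = (r₁ + r₂)/2 = (4540 + 18600)/2 = 11570 km.
Transfer time t = π√(a_t³/μ) = π√((11570)³ / 42789.0) = 18900 s.
Converting: 18900 s ÷ 3600 s/hour = 5.25 hours.

t = 5.25 hours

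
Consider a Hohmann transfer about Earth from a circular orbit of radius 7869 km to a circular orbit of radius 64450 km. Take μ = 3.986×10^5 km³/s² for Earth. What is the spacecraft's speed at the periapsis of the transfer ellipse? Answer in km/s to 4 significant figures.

v = 9.502 km/s

The Hohmann ellipse has a_t = (r₁ + r₂)/2 = 36159.5 km.
At periapsis, r = 7869 km.
From the vis-viva equation, v = √[μ(2/r − 1/a_t)] = 9.502 km/s.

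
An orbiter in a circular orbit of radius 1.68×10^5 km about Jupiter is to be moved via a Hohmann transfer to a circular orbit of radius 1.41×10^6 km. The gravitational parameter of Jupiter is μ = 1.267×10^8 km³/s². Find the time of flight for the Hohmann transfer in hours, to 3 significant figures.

Transfer-ellipse semi-major axis a_t = (r₁ + r₂)/2 = (1.680×10^5 + 1.410×10^6)/2 = 7.890×10^5 km.
Transfer time t = π√(a_t³/μ) = π√((7.890×10^5)³ / 1.267×10^8) = 1.956×10^5 s.
Converting: 1.956×10^5 s ÷ 3600 s/hour = 54.3 hours.

t = 54.3 hours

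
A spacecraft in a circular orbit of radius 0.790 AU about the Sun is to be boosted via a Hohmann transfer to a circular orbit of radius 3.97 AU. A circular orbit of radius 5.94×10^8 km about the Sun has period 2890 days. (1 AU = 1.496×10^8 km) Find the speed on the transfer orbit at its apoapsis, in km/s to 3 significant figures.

From Kepler's third law T² = 4π²r³/μ at r = 5.94×10^8 km, T = 2890 days = 2890 × 86400 s = 2.49696×10^8 s: μ = 4π²r³/T² = 1.32708×10^11 km³/s².
In km: r₁ = 0.790 × 1.496×10^8 = 1.18184×10^8 km; r₂ = 3.97 × 1.496×10^8 = 5.93912×10^8 km.
Transfer-ellipse semi-major axis a_t = (r₁ + r₂)/2 = (1.18184×10^8 + 5.93912×10^8)/2 = 3.56048×10^8 km.
The apoapsis of the transfer ellipse is at r = 5.93912×10^8 km.
Applying v² = μ(2/r − 1/a_t): v = 8.612 km/s.

v = 8.61 km/s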